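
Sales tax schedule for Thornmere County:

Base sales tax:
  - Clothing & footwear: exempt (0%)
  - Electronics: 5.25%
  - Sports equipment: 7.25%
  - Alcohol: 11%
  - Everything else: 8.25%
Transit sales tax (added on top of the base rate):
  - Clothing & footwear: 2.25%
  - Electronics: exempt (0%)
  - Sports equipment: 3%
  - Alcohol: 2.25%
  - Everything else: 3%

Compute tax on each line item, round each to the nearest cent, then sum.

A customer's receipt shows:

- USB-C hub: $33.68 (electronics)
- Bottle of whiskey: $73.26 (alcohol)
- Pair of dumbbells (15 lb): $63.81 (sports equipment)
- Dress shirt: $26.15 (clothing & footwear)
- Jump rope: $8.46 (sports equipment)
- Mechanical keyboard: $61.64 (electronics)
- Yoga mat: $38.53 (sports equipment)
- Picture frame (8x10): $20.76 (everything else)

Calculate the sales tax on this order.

$29.01

USB-C hub $33.68: electronics → 5.25% + 0% transit = 5.25% → $1.77
Bottle of whiskey $73.26: alcohol → 11% + 2.25% transit = 13.25% → $9.71
Pair of dumbbells (15 lb) $63.81: sports equipment → 7.25% + 3% transit = 10.25% → $6.54
Dress shirt $26.15: clothing & footwear → 0% + 2.25% transit = 2.25% → $0.59
Jump rope $8.46: sports equipment → 7.25% + 3% transit = 10.25% → $0.87
Mechanical keyboard $61.64: electronics → 5.25% + 0% transit = 5.25% → $3.24
Yoga mat $38.53: sports equipment → 7.25% + 3% transit = 10.25% → $3.95
Picture frame (8x10) $20.76: everything else → 8.25% + 3% transit = 11.25% → $2.34
Total tax = $1.77 + $9.71 + $6.54 + $0.59 + $0.87 + $3.24 + $3.95 + $2.34 = $29.01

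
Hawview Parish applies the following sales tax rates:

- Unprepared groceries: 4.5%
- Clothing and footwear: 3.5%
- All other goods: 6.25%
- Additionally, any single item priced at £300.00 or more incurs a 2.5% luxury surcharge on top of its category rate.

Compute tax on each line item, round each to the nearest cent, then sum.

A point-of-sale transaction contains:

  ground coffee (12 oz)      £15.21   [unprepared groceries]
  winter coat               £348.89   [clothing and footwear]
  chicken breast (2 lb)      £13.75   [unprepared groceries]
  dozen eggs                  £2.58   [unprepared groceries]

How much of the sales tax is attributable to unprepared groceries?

£1.42

Ground coffee (12 oz) £15.21: unprepared groceries → 4.5% → £0.68
Chicken breast (2 lb) £13.75: unprepared groceries → 4.5% → £0.62
Dozen eggs £2.58: unprepared groceries → 4.5% → £0.12
Tax on unprepared groceries = £0.68 + £0.62 + £0.12 = £1.42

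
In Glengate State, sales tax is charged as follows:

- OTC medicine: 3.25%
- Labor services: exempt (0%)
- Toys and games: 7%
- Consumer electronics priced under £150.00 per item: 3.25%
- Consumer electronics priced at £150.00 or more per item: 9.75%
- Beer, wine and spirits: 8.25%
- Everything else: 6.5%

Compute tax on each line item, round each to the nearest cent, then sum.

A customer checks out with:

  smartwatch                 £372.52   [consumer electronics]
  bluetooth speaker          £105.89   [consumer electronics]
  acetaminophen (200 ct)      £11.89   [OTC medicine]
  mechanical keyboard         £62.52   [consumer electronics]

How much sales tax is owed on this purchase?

Smartwatch £372.52: consumer electronics, £150.00 or more → 9.75% → £36.32
Bluetooth speaker £105.89: consumer electronics, under £150.00 → 3.25% → £3.44
Acetaminophen (200 ct) £11.89: OTC medicine → 3.25% → £0.39
Mechanical keyboard £62.52: consumer electronics, under £150.00 → 3.25% → £2.03
Total tax = £36.32 + £3.44 + £0.39 + £2.03 = £42.18

£42.18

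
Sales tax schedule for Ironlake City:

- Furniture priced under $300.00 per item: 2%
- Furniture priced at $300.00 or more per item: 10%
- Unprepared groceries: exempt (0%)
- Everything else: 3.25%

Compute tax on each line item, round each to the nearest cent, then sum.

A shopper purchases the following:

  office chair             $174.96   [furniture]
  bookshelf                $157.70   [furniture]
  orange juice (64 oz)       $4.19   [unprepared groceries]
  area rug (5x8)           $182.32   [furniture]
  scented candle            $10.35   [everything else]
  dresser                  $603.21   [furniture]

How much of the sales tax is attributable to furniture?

$70.62

Office chair $174.96: furniture, under $300.00 → 2% → $3.50
Bookshelf $157.70: furniture, under $300.00 → 2% → $3.15
Area rug (5x8) $182.32: furniture, under $300.00 → 2% → $3.65
Dresser $603.21: furniture, $300.00 or more → 10% → $60.32
Tax on furniture = $3.50 + $3.15 + $3.65 + $60.32 = $70.62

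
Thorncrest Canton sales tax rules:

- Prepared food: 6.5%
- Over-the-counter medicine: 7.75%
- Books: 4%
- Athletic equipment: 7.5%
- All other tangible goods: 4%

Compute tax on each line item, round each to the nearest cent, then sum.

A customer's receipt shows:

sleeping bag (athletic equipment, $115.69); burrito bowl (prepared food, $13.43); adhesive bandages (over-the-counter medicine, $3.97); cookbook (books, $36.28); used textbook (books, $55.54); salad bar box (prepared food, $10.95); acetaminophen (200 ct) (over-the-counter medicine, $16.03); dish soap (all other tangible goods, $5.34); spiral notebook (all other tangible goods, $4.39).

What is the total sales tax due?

Sleeping bag $115.69: athletic equipment → 7.5% → $8.68
Burrito bowl $13.43: prepared food → 6.5% → $0.87
Adhesive bandages $3.97: over-the-counter medicine → 7.75% → $0.31
Cookbook $36.28: books → 4% → $1.45
Used textbook $55.54: books → 4% → $2.22
Salad bar box $10.95: prepared food → 6.5% → $0.71
Acetaminophen (200 ct) $16.03: over-the-counter medicine → 7.75% → $1.24
Dish soap $5.34: all other tangible goods → 4% → $0.21
Spiral notebook $4.39: all other tangible goods → 4% → $0.18
Total tax = $8.68 + $0.87 + $0.31 + $1.45 + $2.22 + $0.71 + $1.24 + $0.21 + $0.18 = $15.87

$15.87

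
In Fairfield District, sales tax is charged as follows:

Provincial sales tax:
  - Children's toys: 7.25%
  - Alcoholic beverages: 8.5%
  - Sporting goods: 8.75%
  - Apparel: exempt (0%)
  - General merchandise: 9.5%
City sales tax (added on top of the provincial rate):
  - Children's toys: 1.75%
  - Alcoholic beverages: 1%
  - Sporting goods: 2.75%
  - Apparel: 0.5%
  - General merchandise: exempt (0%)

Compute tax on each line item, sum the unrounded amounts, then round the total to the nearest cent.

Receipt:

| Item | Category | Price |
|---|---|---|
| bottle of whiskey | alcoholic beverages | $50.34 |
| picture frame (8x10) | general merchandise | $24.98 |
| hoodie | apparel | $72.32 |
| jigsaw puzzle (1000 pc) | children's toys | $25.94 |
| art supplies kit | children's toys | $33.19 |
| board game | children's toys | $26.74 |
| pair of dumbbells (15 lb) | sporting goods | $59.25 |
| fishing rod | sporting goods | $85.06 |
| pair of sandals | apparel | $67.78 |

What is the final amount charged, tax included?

Bottle of whiskey $50.34: alcoholic beverages → 8.5% + 1% city = 9.5% → $4.7823
Picture frame (8x10) $24.98: general merchandise → 9.5% + 0% city = 9.5% → $2.3731
Hoodie $72.32: apparel → 0% + 0.5% city = 0.5% → $0.3616
Jigsaw puzzle (1000 pc) $25.94: children's toys → 7.25% + 1.75% city = 9% → $2.3346
Art supplies kit $33.19: children's toys → 7.25% + 1.75% city = 9% → $2.9871
Board game $26.74: children's toys → 7.25% + 1.75% city = 9% → $2.4066
Pair of dumbbells (15 lb) $59.25: sporting goods → 8.75% + 2.75% city = 11.5% → $6.81375
Fishing rod $85.06: sporting goods → 8.75% + 2.75% city = 11.5% → $9.7819
Pair of sandals $67.78: apparel → 0% + 0.5% city = 0.5% → $0.3389
Subtotal = $445.60; unrounded tax = $32.17985 → $32.18; total due = $477.78

$477.78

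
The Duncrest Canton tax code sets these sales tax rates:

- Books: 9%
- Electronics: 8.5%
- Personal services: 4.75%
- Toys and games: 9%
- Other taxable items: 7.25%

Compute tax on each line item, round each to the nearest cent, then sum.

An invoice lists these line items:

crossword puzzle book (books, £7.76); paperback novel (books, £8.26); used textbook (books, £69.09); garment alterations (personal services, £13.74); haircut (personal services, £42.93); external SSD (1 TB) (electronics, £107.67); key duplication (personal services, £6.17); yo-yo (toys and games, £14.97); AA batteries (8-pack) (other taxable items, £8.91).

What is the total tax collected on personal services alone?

£2.98

Garment alterations £13.74: personal services → 4.75% → £0.65
Haircut £42.93: personal services → 4.75% → £2.04
Key duplication £6.17: personal services → 4.75% → £0.29
Tax on personal services = £0.65 + £2.04 + £0.29 = £2.98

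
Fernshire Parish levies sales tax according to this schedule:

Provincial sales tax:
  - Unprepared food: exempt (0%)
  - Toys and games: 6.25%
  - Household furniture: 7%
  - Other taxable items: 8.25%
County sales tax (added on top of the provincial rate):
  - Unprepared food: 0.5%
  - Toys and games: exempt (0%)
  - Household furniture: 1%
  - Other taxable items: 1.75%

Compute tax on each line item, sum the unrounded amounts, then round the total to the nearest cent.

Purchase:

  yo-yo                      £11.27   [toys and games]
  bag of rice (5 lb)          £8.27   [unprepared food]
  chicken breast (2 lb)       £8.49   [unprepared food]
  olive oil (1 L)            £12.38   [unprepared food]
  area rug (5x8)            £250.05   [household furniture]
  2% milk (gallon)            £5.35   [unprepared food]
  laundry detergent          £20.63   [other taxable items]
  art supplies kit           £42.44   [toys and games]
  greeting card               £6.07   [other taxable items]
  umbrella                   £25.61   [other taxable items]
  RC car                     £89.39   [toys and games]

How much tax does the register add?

Yo-yo £11.27: toys and games → 6.25% + 0% county = 6.25% → £0.704375
Bag of rice (5 lb) £8.27: unprepared food → 0% + 0.5% county = 0.5% → £0.04135
Chicken breast (2 lb) £8.49: unprepared food → 0% + 0.5% county = 0.5% → £0.04245
Olive oil (1 L) £12.38: unprepared food → 0% + 0.5% county = 0.5% → £0.0619
Area rug (5x8) £250.05: household furniture → 7% + 1% county = 8% → £20.004
2% milk (gallon) £5.35: unprepared food → 0% + 0.5% county = 0.5% → £0.02675
Laundry detergent £20.63: other taxable items → 8.25% + 1.75% county = 10% → £2.063
Art supplies kit £42.44: toys and games → 6.25% + 0% county = 6.25% → £2.6525
Greeting card £6.07: other taxable items → 8.25% + 1.75% county = 10% → £0.607
Umbrella £25.61: other taxable items → 8.25% + 1.75% county = 10% → £2.561
RC car £89.39: toys and games → 6.25% + 0% county = 6.25% → £5.586875
Unrounded tax sum = £34.3512 → £34.35

£34.35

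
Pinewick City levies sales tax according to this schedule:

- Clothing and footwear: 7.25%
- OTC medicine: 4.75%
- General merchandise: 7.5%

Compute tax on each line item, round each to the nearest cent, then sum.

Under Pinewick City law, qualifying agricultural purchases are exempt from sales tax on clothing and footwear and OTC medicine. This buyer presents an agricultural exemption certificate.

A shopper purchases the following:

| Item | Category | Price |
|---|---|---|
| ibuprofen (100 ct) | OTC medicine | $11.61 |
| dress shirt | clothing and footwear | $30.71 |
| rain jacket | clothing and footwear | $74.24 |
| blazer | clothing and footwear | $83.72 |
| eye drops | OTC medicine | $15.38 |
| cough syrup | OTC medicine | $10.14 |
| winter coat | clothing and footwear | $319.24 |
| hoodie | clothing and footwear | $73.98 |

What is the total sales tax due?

Ibuprofen (100 ct) $11.61: OTC medicine, buyer-exempt → 0% → $0.00
Dress shirt $30.71: clothing and footwear, buyer-exempt → 0% → $0.00
Rain jacket $74.24: clothing and footwear, buyer-exempt → 0% → $0.00
Blazer $83.72: clothing and footwear, buyer-exempt → 0% → $0.00
Eye drops $15.38: OTC medicine, buyer-exempt → 0% → $0.00
Cough syrup $10.14: OTC medicine, buyer-exempt → 0% → $0.00
Winter coat $319.24: clothing and footwear, buyer-exempt → 0% → $0.00
Hoodie $73.98: clothing and footwear, buyer-exempt → 0% → $0.00
Total tax = $0.00

$0.00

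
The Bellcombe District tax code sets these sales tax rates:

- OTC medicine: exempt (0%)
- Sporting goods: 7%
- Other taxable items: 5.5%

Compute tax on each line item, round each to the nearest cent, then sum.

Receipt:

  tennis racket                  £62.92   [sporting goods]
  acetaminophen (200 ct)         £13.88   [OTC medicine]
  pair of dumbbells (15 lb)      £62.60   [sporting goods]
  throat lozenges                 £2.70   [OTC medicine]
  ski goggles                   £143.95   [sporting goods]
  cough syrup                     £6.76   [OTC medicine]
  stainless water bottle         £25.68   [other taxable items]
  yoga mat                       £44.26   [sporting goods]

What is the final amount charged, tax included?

£386.12

Tennis racket £62.92: sporting goods → 7% → £4.40
Acetaminophen (200 ct) £13.88: OTC medicine → 0% → £0.00
Pair of dumbbells (15 lb) £62.60: sporting goods → 7% → £4.38
Throat lozenges £2.70: OTC medicine → 0% → £0.00
Ski goggles £143.95: sporting goods → 7% → £10.08
Cough syrup £6.76: OTC medicine → 0% → £0.00
Stainless water bottle £25.68: other taxable items → 5.5% → £1.41
Yoga mat £44.26: sporting goods → 7% → £3.10
Subtotal = £362.75; tax = £23.37; total due = £386.12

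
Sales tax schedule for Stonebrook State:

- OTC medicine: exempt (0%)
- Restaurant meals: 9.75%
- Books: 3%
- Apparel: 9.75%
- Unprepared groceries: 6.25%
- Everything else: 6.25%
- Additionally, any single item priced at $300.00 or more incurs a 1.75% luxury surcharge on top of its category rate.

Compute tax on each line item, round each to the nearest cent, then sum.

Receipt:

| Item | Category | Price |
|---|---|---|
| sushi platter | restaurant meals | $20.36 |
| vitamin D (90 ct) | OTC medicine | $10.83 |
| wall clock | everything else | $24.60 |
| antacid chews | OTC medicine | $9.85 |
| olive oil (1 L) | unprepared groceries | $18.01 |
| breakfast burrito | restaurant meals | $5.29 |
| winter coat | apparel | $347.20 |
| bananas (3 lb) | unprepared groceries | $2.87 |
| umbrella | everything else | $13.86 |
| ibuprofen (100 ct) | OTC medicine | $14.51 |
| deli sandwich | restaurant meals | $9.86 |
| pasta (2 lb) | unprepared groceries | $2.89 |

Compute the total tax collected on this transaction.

Sushi platter $20.36: restaurant meals → 9.75% → $1.99
Vitamin D (90 ct) $10.83: OTC medicine → 0% → $0.00
Wall clock $24.60: everything else → 6.25% → $1.54
Antacid chews $9.85: OTC medicine → 0% → $0.00
Olive oil (1 L) $18.01: unprepared groceries → 6.25% → $1.13
Breakfast burrito $5.29: restaurant meals → 9.75% → $0.52
Winter coat $347.20: apparel → 9.75% + 1.75% surcharge = 11.5% → $39.93
Bananas (3 lb) $2.87: unprepared groceries → 6.25% → $0.18
Umbrella $13.86: everything else → 6.25% → $0.87
Ibuprofen (100 ct) $14.51: OTC medicine → 0% → $0.00
Deli sandwich $9.86: restaurant meals → 9.75% → $0.96
Pasta (2 lb) $2.89: unprepared groceries → 6.25% → $0.18
Total tax = $1.99 + $1.54 + $1.13 + $0.52 + $39.93 + $0.18 + $0.87 + $0.96 + $0.18 = $47.30

$47.30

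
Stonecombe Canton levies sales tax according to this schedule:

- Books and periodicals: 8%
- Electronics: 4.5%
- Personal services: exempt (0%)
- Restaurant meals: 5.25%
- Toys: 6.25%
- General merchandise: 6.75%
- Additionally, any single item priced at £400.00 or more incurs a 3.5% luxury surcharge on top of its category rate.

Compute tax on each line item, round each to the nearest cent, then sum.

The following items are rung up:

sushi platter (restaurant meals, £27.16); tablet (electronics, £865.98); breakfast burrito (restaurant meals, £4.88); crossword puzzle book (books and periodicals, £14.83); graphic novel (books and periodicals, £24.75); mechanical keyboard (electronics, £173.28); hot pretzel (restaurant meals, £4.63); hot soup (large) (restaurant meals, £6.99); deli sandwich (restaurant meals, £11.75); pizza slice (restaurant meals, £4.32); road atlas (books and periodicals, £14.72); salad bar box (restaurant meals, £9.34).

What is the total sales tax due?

£85.07

Sushi platter £27.16: restaurant meals → 5.25% → £1.43
Tablet £865.98: electronics → 4.5% + 3.5% surcharge = 8% → £69.28
Breakfast burrito £4.88: restaurant meals → 5.25% → £0.26
Crossword puzzle book £14.83: books and periodicals → 8% → £1.19
Graphic novel £24.75: books and periodicals → 8% → £1.98
Mechanical keyboard £173.28: electronics → 4.5% → £7.80
Hot pretzel £4.63: restaurant meals → 5.25% → £0.24
Hot soup (large) £6.99: restaurant meals → 5.25% → £0.37
Deli sandwich £11.75: restaurant meals → 5.25% → £0.62
Pizza slice £4.32: restaurant meals → 5.25% → £0.23
Road atlas £14.72: books and periodicals → 8% → £1.18
Salad bar box £9.34: restaurant meals → 5.25% → £0.49
Total tax = £1.43 + £69.28 + £0.26 + £1.19 + £1.98 + £7.80 + £0.24 + £0.37 + £0.62 + £0.23 + £1.18 + £0.49 = £85.07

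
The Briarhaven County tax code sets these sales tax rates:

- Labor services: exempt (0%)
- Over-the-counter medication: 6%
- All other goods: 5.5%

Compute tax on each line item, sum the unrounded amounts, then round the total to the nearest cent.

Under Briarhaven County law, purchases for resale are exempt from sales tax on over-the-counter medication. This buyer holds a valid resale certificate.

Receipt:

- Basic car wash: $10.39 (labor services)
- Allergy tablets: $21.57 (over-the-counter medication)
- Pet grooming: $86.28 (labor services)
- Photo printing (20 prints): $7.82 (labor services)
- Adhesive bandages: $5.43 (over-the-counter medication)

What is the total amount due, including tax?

$131.49

Basic car wash $10.39: labor services → 0% → $0.00
Allergy tablets $21.57: over-the-counter medication, buyer-exempt → 0% → $0.00
Pet grooming $86.28: labor services → 0% → $0.00
Photo printing (20 prints) $7.82: labor services → 0% → $0.00
Adhesive bandages $5.43: over-the-counter medication, buyer-exempt → 0% → $0.00
Subtotal = $131.49; unrounded tax = $0.00 → $0.00; total due = $131.49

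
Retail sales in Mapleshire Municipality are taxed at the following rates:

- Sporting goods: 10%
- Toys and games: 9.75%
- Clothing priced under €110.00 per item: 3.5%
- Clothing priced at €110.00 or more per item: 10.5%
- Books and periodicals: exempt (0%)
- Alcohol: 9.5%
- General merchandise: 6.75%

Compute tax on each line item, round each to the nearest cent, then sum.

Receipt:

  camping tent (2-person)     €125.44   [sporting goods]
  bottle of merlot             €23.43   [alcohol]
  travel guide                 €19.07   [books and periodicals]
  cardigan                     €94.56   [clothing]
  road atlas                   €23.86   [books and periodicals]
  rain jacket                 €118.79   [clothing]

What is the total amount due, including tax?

Camping tent (2-person) €125.44: sporting goods → 10% → €12.54
Bottle of merlot €23.43: alcohol → 9.5% → €2.23
Travel guide €19.07: books and periodicals → 0% → €0.00
Cardigan €94.56: clothing, under €110.00 → 3.5% → €3.31
Road atlas €23.86: books and periodicals → 0% → €0.00
Rain jacket €118.79: clothing, €110.00 or more → 10.5% → €12.47
Subtotal = €405.15; tax = €30.55; total due = €435.70

€435.70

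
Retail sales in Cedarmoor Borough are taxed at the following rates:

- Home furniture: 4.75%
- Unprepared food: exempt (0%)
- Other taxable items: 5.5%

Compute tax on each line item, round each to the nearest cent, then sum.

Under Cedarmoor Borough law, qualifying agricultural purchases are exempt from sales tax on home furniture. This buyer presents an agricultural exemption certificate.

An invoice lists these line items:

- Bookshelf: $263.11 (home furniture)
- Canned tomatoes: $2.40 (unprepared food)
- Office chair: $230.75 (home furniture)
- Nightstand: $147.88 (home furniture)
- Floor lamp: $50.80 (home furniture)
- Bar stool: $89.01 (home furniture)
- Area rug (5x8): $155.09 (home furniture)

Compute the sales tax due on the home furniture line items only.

$0.00

Bookshelf $263.11: home furniture, buyer-exempt → 0% → $0.00
Office chair $230.75: home furniture, buyer-exempt → 0% → $0.00
Nightstand $147.88: home furniture, buyer-exempt → 0% → $0.00
Floor lamp $50.80: home furniture, buyer-exempt → 0% → $0.00
Bar stool $89.01: home furniture, buyer-exempt → 0% → $0.00
Area rug (5x8) $155.09: home furniture, buyer-exempt → 0% → $0.00
Tax on home furniture = $0.00 + $0.00 + $0.00 + $0.00 + $0.00 + $0.00 = $0.00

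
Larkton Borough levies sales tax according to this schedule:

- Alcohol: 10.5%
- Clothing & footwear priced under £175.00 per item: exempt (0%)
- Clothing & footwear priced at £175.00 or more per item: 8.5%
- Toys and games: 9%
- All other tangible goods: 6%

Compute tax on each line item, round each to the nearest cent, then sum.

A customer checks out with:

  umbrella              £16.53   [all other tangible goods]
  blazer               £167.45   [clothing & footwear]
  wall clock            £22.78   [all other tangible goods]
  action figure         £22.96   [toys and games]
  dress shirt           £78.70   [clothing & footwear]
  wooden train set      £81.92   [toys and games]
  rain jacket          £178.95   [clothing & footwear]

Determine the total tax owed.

Umbrella £16.53: all other tangible goods → 6% → £0.99
Blazer £167.45: clothing & footwear, under £175.00 → 0% → £0.00
Wall clock £22.78: all other tangible goods → 6% → £1.37
Action figure £22.96: toys and games → 9% → £2.07
Dress shirt £78.70: clothing & footwear, under £175.00 → 0% → £0.00
Wooden train set £81.92: toys and games → 9% → £7.37
Rain jacket £178.95: clothing & footwear, £175.00 or more → 8.5% → £15.21
Total tax = £0.99 + £1.37 + £2.07 + £7.37 + £15.21 = £27.01

£27.01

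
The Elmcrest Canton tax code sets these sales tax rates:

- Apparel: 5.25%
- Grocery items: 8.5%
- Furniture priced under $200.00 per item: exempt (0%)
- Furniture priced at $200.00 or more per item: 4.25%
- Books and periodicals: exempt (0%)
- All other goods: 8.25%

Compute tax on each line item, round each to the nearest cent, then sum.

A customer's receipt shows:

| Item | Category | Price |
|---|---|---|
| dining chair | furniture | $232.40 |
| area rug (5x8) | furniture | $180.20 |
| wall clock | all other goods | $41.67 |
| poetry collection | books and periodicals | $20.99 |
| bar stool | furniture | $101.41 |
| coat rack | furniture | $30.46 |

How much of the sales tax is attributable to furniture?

Dining chair $232.40: furniture, $200.00 or more → 4.25% → $9.88
Area rug (5x8) $180.20: furniture, under $200.00 → 0% → $0.00
Bar stool $101.41: furniture, under $200.00 → 0% → $0.00
Coat rack $30.46: furniture, under $200.00 → 0% → $0.00
Tax on furniture = $9.88 + $0.00 + $0.00 + $0.00 = $9.88

$9.88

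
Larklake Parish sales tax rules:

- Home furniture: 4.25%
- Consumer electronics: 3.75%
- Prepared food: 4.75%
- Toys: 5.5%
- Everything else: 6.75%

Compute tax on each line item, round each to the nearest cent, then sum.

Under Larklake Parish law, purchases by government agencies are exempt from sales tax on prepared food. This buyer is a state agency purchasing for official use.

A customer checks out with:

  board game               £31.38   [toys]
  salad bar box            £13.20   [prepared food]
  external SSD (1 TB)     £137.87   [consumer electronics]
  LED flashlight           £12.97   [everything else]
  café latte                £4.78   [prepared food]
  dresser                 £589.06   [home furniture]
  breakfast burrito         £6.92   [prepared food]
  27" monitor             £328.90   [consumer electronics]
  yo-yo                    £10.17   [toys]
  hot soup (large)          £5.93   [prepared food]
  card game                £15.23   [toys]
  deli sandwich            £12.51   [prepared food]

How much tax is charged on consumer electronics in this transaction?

External SSD (1 TB) £137.87: consumer electronics → 3.75% → £5.17
27" monitor £328.90: consumer electronics → 3.75% → £12.33
Tax on consumer electronics = £5.17 + £12.33 = £17.50

£17.50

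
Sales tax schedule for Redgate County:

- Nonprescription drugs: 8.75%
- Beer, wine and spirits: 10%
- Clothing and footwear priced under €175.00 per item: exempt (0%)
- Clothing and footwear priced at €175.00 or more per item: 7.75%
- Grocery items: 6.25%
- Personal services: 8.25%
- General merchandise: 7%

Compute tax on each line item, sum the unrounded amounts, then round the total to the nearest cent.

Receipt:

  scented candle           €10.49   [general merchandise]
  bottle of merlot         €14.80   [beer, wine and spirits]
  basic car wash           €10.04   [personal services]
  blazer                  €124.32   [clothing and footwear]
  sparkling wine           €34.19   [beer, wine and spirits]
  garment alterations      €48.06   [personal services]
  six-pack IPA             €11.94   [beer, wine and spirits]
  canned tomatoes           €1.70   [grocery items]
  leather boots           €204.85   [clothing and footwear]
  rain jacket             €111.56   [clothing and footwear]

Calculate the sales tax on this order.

Scented candle €10.49: general merchandise → 7% → €0.7343
Bottle of merlot €14.80: beer, wine and spirits → 10% → €1.48
Basic car wash €10.04: personal services → 8.25% → €0.8283
Blazer €124.32: clothing and footwear, under €175.00 → 0% → €0.00
Sparkling wine €34.19: beer, wine and spirits → 10% → €3.419
Garment alterations €48.06: personal services → 8.25% → €3.96495
Six-pack IPA €11.94: beer, wine and spirits → 10% → €1.194
Canned tomatoes €1.70: grocery items → 6.25% → €0.10625
Leather boots €204.85: clothing and footwear, €175.00 or more → 7.75% → €15.875875
Rain jacket €111.56: clothing and footwear, under €175.00 → 0% → €0.00
Unrounded tax sum = €27.602675 → €27.60

€27.60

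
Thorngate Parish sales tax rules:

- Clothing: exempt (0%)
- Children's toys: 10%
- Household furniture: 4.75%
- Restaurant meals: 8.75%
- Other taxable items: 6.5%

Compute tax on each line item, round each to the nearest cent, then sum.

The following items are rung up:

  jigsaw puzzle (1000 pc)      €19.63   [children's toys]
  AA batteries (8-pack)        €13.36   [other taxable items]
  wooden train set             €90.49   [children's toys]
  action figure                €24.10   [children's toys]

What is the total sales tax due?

Jigsaw puzzle (1000 pc) €19.63: children's toys → 10% → €1.96
AA batteries (8-pack) €13.36: other taxable items → 6.5% → €0.87
Wooden train set €90.49: children's toys → 10% → €9.05
Action figure €24.10: children's toys → 10% → €2.41
Total tax = €1.96 + €0.87 + €9.05 + €2.41 = €14.29

€14.29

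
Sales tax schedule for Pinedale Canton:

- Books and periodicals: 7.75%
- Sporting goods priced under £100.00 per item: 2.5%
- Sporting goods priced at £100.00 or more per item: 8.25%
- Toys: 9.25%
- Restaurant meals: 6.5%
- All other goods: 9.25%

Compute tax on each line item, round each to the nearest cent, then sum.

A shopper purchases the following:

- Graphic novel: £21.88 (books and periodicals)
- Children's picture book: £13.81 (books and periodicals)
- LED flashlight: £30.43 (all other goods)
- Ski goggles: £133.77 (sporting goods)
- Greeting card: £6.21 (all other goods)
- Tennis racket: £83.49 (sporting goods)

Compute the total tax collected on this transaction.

Graphic novel £21.88: books and periodicals → 7.75% → £1.70
Children's picture book £13.81: books and periodicals → 7.75% → £1.07
LED flashlight £30.43: all other goods → 9.25% → £2.81
Ski goggles £133.77: sporting goods, £100.00 or more → 8.25% → £11.04
Greeting card £6.21: all other goods → 9.25% → £0.57
Tennis racket £83.49: sporting goods, under £100.00 → 2.5% → £2.09
Total tax = £1.70 + £1.07 + £2.81 + £11.04 + £0.57 + £2.09 = £19.28

£19.28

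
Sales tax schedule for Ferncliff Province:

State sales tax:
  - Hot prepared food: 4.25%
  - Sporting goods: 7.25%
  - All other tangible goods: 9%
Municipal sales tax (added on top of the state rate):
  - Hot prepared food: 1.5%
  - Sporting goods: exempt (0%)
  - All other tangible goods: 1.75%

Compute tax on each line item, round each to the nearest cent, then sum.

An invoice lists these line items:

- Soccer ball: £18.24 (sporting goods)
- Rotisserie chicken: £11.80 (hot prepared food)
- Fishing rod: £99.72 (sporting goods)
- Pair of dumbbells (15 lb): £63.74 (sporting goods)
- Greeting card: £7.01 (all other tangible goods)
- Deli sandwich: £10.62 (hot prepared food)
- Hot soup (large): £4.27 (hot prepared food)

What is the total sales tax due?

£15.46

Soccer ball £18.24: sporting goods → 7.25% + 0% municipal = 7.25% → £1.32
Rotisserie chicken £11.80: hot prepared food → 4.25% + 1.5% municipal = 5.75% → £0.68
Fishing rod £99.72: sporting goods → 7.25% + 0% municipal = 7.25% → £7.23
Pair of dumbbells (15 lb) £63.74: sporting goods → 7.25% + 0% municipal = 7.25% → £4.62
Greeting card £7.01: all other tangible goods → 9% + 1.75% municipal = 10.75% → £0.75
Deli sandwich £10.62: hot prepared food → 4.25% + 1.5% municipal = 5.75% → £0.61
Hot soup (large) £4.27: hot prepared food → 4.25% + 1.5% municipal = 5.75% → £0.25
Total tax = £1.32 + £0.68 + £7.23 + £4.62 + £0.75 + £0.61 + £0.25 = £15.46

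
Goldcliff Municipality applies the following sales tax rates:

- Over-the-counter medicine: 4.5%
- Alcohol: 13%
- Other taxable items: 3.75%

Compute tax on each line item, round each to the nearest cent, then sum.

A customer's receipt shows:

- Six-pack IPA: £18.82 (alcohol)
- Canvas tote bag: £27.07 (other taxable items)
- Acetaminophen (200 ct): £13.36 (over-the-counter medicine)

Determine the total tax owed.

£4.07

Six-pack IPA £18.82: alcohol → 13% → £2.45
Canvas tote bag £27.07: other taxable items → 3.75% → £1.02
Acetaminophen (200 ct) £13.36: over-the-counter medicine → 4.5% → £0.60
Total tax = £2.45 + £1.02 + £0.60 = £4.07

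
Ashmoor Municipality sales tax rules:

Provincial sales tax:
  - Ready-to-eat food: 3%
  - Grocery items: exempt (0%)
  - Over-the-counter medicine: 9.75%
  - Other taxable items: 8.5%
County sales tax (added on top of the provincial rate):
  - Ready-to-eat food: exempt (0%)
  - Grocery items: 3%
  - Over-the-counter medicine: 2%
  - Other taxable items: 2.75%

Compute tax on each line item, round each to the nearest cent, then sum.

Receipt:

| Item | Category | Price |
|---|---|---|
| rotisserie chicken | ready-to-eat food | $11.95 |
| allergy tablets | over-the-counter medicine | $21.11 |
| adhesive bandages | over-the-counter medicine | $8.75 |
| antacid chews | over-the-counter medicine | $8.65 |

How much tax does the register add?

$4.89

Rotisserie chicken $11.95: ready-to-eat food → 3% + 0% county = 3% → $0.36
Allergy tablets $21.11: over-the-counter medicine → 9.75% + 2% county = 11.75% → $2.48
Adhesive bandages $8.75: over-the-counter medicine → 9.75% + 2% county = 11.75% → $1.03
Antacid chews $8.65: over-the-counter medicine → 9.75% + 2% county = 11.75% → $1.02
Total tax = $0.36 + $2.48 + $1.03 + $1.02 = $4.89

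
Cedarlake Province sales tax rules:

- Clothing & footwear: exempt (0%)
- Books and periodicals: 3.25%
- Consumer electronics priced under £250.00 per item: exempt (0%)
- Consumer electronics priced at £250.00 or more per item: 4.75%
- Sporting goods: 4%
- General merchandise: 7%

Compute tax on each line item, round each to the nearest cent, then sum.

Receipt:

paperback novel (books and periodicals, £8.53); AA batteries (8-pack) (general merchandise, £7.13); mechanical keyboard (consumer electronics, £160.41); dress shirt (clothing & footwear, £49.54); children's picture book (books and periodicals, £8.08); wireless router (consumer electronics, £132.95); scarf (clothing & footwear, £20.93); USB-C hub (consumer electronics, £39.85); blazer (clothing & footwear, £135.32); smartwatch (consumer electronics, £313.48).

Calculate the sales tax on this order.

Paperback novel £8.53: books and periodicals → 3.25% → £0.28
AA batteries (8-pack) £7.13: general merchandise → 7% → £0.50
Mechanical keyboard £160.41: consumer electronics, under £250.00 → 0% → £0.00
Dress shirt £49.54: clothing & footwear → 0% → £0.00
Children's picture book £8.08: books and periodicals → 3.25% → £0.26
Wireless router £132.95: consumer electronics, under £250.00 → 0% → £0.00
Scarf £20.93: clothing & footwear → 0% → £0.00
USB-C hub £39.85: consumer electronics, under £250.00 → 0% → £0.00
Blazer £135.32: clothing & footwear → 0% → £0.00
Smartwatch £313.48: consumer electronics, £250.00 or more → 4.75% → £14.89
Total tax = £0.28 + £0.50 + £0.26 + £14.89 = £15.93

£15.93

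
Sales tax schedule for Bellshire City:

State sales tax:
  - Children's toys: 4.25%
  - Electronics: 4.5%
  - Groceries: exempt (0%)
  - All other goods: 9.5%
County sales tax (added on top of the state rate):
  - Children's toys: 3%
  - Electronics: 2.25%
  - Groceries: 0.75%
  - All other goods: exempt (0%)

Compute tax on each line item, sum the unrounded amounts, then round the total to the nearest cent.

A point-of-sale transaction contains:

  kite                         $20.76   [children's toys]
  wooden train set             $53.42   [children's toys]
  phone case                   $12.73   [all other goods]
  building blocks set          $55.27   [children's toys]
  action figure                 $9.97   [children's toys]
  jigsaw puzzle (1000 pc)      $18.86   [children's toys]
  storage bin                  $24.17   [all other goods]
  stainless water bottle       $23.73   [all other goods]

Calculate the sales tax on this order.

$17.24

Kite $20.76: children's toys → 4.25% + 3% county = 7.25% → $1.5051
Wooden train set $53.42: children's toys → 4.25% + 3% county = 7.25% → $3.87295
Phone case $12.73: all other goods → 9.5% + 0% county = 9.5% → $1.20935
Building blocks set $55.27: children's toys → 4.25% + 3% county = 7.25% → $4.007075
Action figure $9.97: children's toys → 4.25% + 3% county = 7.25% → $0.722825
Jigsaw puzzle (1000 pc) $18.86: children's toys → 4.25% + 3% county = 7.25% → $1.36735
Storage bin $24.17: all other goods → 9.5% + 0% county = 9.5% → $2.29615
Stainless water bottle $23.73: all other goods → 9.5% + 0% county = 9.5% → $2.25435
Unrounded tax sum = $17.23515 → $17.24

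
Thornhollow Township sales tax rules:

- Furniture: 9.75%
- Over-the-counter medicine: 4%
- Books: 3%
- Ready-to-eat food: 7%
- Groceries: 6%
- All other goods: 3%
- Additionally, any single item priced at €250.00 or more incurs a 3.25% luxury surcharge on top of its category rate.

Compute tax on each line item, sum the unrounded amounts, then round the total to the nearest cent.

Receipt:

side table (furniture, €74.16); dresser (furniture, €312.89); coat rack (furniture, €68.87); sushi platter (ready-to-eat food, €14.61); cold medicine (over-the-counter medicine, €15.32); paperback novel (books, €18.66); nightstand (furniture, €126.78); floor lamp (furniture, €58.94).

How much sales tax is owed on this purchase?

Side table €74.16: furniture → 9.75% → €7.2306
Dresser €312.89: furniture → 9.75% + 3.25% surcharge = 13% → €40.6757
Coat rack €68.87: furniture → 9.75% → €6.714825
Sushi platter €14.61: ready-to-eat food → 7% → €1.0227
Cold medicine €15.32: over-the-counter medicine → 4% → €0.6128
Paperback novel €18.66: books → 3% → €0.5598
Nightstand €126.78: furniture → 9.75% → €12.36105
Floor lamp €58.94: furniture → 9.75% → €5.74665
Unrounded tax sum = €74.924125 → €74.92

€74.92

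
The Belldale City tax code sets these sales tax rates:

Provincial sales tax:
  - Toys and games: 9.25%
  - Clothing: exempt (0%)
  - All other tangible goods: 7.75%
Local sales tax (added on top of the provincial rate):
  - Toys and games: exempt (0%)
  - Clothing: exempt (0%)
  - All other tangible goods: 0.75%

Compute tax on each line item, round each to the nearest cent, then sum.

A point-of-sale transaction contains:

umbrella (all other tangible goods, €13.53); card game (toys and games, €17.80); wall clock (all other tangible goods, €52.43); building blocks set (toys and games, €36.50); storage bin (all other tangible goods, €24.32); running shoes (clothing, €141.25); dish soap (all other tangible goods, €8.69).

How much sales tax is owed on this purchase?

€13.45

Umbrella €13.53: all other tangible goods → 7.75% + 0.75% local = 8.5% → €1.15
Card game €17.80: toys and games → 9.25% + 0% local = 9.25% → €1.65
Wall clock €52.43: all other tangible goods → 7.75% + 0.75% local = 8.5% → €4.46
Building blocks set €36.50: toys and games → 9.25% + 0% local = 9.25% → €3.38
Storage bin €24.32: all other tangible goods → 7.75% + 0.75% local = 8.5% → €2.07
Running shoes €141.25: clothing → 0% + 0% local = 0% → €0.00
Dish soap €8.69: all other tangible goods → 7.75% + 0.75% local = 8.5% → €0.74
Total tax = €1.15 + €1.65 + €4.46 + €3.38 + €2.07 + €0.74 = €13.45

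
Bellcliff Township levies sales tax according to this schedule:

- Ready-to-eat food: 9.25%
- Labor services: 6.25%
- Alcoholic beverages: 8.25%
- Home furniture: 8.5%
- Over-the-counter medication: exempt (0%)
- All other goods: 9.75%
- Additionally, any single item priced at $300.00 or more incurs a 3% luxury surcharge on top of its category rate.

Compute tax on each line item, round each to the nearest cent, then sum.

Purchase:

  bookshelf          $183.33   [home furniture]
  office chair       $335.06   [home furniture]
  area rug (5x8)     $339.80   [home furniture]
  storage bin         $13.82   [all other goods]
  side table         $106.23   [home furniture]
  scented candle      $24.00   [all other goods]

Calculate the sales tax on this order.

Bookshelf $183.33: home furniture → 8.5% → $15.58
Office chair $335.06: home furniture → 8.5% + 3% surcharge = 11.5% → $38.53
Area rug (5x8) $339.80: home furniture → 8.5% + 3% surcharge = 11.5% → $39.08
Storage bin $13.82: all other goods → 9.75% → $1.35
Side table $106.23: home furniture → 8.5% → $9.03
Scented candle $24.00: all other goods → 9.75% → $2.34
Total tax = $15.58 + $38.53 + $39.08 + $1.35 + $9.03 + $2.34 = $105.91

$105.91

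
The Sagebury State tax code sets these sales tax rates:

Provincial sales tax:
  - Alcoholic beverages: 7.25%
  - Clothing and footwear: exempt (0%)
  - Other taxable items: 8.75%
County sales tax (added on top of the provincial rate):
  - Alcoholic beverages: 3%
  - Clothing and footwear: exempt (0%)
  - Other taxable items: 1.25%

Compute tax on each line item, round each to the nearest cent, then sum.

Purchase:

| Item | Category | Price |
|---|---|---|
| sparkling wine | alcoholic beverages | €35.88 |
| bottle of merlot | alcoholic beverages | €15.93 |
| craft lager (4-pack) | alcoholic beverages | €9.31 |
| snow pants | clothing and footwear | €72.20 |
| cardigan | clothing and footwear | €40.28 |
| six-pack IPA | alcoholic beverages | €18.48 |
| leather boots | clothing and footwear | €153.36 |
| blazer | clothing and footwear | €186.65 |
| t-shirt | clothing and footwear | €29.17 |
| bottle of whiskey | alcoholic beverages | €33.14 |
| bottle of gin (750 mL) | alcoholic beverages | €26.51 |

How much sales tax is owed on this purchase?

Sparkling wine €35.88: alcoholic beverages → 7.25% + 3% county = 10.25% → €3.68
Bottle of merlot €15.93: alcoholic beverages → 7.25% + 3% county = 10.25% → €1.63
Craft lager (4-pack) €9.31: alcoholic beverages → 7.25% + 3% county = 10.25% → €0.95
Snow pants €72.20: clothing and footwear → 0% + 0% county = 0% → €0.00
Cardigan €40.28: clothing and footwear → 0% + 0% county = 0% → €0.00
Six-pack IPA €18.48: alcoholic beverages → 7.25% + 3% county = 10.25% → €1.89
Leather boots €153.36: clothing and footwear → 0% + 0% county = 0% → €0.00
Blazer €186.65: clothing and footwear → 0% + 0% county = 0% → €0.00
T-shirt €29.17: clothing and footwear → 0% + 0% county = 0% → €0.00
Bottle of whiskey €33.14: alcoholic beverages → 7.25% + 3% county = 10.25% → €3.40
Bottle of gin (750 mL) €26.51: alcoholic beverages → 7.25% + 3% county = 10.25% → €2.72
Total tax = €3.68 + €1.63 + €0.95 + €1.89 + €3.40 + €2.72 = €14.27

€14.27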